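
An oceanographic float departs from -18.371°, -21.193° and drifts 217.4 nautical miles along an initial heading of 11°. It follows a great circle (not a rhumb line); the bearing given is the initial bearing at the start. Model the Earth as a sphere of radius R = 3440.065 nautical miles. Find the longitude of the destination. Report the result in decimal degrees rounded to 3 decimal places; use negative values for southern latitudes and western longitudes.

longitude -20.479°

Central angle δ = d/R = 0.063196 rad.
Start latitude φ₁ = -0.320634 rad; initial bearing θ = 0.191986 rad.
Destination latitude: φ₂ = arcsin( sin φ₁ cos δ + cos φ₁ sin δ cos θ ) = arcsin(-0.255705) = -14.815°.
Δλ = atan2( sin θ sin δ cos φ₁ , cos δ − sin φ₁ sin φ₂ ) = atan2(0.011436, 0.917414) = 0.012465 rad = 0.714°.
λ₂ = λ₁ + Δλ = -20.479°.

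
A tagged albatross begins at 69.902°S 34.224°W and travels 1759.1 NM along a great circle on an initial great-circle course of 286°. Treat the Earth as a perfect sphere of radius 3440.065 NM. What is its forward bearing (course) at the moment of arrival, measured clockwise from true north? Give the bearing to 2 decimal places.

final bearing 328.65°

Angular distance δ = d/R = 1759.1 / 3440.065 = 0.511357 rad.
With φ₁ = -69.902° = -1.220020 rad and θ = 286° = 4.991642 rad:
Applying the spherical law of cosines for sides, sin φ₂ = sin φ₁ cos δ + cos φ₁ sin δ cos θ = -0.772627, so φ₂ = -50.590°.
Then Δλ = atan2(-0.161643, 0.146503) = -0.834493 rad, from sin θ sin δ cos φ₁ over cos δ − sin φ₁ sin φ₂.
λ₂ = -34.224° + -47.813° = -82.037°.
The forward bearing on arrival equals the back-azimuth from the destination plus 180°.
Back-azimuth from P₂ (-50.59°, -82.04°) to P₁ (-69.90°, -34.22°), with Δλ' = λ₁ − λ₂ = 47.81°: atan2( sin Δλ' cos φ₁ , cos φ₂ sin φ₁ − sin φ₂ cos φ₁ cos Δλ' ) = 148.65°.
Final bearing = (148.65° + 180°) mod 360° = 328.65°.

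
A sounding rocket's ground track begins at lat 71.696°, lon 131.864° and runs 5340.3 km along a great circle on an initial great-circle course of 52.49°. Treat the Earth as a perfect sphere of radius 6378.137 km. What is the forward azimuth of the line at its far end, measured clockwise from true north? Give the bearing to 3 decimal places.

final bearing 156.655°

Angular distance δ = d/R = 5340.3 / 6378.137 = 0.837282 rad.
With φ₁ = 71.696° = 1.251331 rad and θ = 52.49° = 0.916123 rad:
Applying the spherical law of cosines for sides, sin φ₂ = sin φ₁ cos δ + cos φ₁ sin δ cos θ = 0.777662, so φ₂ = 51.047°.
Δλ = atan2( sin θ sin δ cos φ₁ , cos δ − sin φ₁ sin φ₂ ) = atan2(0.185057, -0.068830) = 1.926883 rad = 110.402°.
λ₂ = 131.864° + 110.402° = 242.266°, normalized to (−180°, 180°] → -117.734°.
The forward bearing on arrival equals the back-azimuth from the destination plus 180°.
Back-azimuth from P₂ (51.047°, -117.734°) to P₁ (71.696°, 131.864°), with Δλ' = λ₁ − λ₂ = 249.598°: atan2( sin Δλ' cos φ₁ , cos φ₂ sin φ₁ − sin φ₂ cos φ₁ cos Δλ' ) = 336.655°.
Final bearing = (336.655° + 180°) mod 360° = 156.655°.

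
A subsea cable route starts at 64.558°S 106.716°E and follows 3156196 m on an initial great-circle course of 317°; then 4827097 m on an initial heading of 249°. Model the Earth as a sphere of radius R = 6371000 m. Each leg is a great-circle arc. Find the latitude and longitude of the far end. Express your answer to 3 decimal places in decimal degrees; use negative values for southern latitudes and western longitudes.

Apply the spherical direct solution leg by leg, carrying full precision between legs.
Leg 1: from (-64.558°, 106.716°), δ = 3156196/6371000 = 0.495400 rad, θ = 317° → φ = -40.173°, λ = 81.609°.
Leg 2: from (-40.173°, 81.609°), δ = 4827097/6371000 = 0.757667 rad, θ = 249° → φ = -41.057°, λ = 23.306°.

latitude -41.057°, longitude 23.306°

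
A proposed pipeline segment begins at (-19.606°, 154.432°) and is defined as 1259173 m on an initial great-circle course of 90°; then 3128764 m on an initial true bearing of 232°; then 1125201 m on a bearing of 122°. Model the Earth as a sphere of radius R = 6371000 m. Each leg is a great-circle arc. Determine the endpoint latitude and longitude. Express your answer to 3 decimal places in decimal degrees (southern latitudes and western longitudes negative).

latitude -39.227°, longitude 150.770°

Apply the spherical direct solution leg by leg, carrying full precision between legs.
Leg 1: from (-19.606°, 154.432°), δ = 1259173/6371000 = 0.197641 rad, θ = 90° → φ = -19.209°, λ = 166.433°.
Leg 2: from (-19.209°, 166.433°), δ = 3128764/6371000 = 0.491095 rad, θ = 232° → φ = -34.354°, λ = 139.681°.
Leg 3: from (-34.354°, 139.681°), δ = 1125201/6371000 = 0.176613 rad, θ = 122° → φ = -39.227°, λ = 150.770°.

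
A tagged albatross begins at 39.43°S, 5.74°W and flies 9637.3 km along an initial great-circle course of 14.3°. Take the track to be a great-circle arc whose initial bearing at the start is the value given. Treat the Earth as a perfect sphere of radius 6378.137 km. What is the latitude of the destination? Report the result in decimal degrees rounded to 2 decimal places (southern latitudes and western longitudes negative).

latitude 45.17°

Central angle δ = d/R = 1.510990 rad.
Start latitude φ₁ = -0.688183 rad; initial bearing θ = 0.249582 rad.
Destination latitude: φ₂ = arcsin( sin φ₁ cos δ + cos φ₁ sin δ cos θ ) = arcsin(0.709168) = 45.17°.
For the longitude increment, Δλ = atan2( sin θ sin δ cos φ₁, cos δ − sin φ₁ sin φ₂ ) = atan2(0.190441, 0.510188) = 20.47°.
λ₂ = -5.74° + 20.47° = 14.73°.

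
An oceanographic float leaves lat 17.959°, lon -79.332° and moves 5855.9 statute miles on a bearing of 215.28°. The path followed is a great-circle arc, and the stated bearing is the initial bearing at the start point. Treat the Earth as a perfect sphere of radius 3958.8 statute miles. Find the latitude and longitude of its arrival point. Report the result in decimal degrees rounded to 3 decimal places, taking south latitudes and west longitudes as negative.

The arc subtends δ = 5855.9/3958.8 = 1.479211 rad at the centre.
Start latitude φ₁ = 0.313444 rad; initial bearing θ = 3.757345 rad.
sin φ₂ = sin φ₁ cos δ + cos φ₁ sin δ cos θ = (0.308336)(0.091457) + (0.951277)(0.995809)(-0.816339) = -0.745111
φ₂ = asin(-0.745111) = -0.840701 rad = -48.169°.
Then Δλ = atan2(-0.547129, 0.321202) = -1.039940 rad, from sin θ sin δ cos φ₁ over cos δ − sin φ₁ sin φ₂.
Hence λ₂ = -79.332° + -59.584° = -138.916°.

latitude -48.169°, longitude -138.916°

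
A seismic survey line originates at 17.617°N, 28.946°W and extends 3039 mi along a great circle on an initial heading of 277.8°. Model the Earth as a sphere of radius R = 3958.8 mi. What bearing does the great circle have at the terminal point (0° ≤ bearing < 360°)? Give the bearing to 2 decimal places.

final bearing 262.93°

Angular distance δ = d/R = 3039 / 3958.8 = 0.767657 rad.
Converting: φ₁ = 0.307475 rad, θ = 4.848525 rad.
Applying the spherical law of cosines for sides, sin φ₂ = sin φ₁ cos δ + cos φ₁ sin δ cos θ = 0.307598, so φ₂ = 17.915°.
Δλ = atan2( sin θ sin δ cos φ₁ , cos δ − sin φ₁ sin φ₂ ) = atan2(-0.655758, 0.626444) = -0.808256 rad = -46.310°.
λ₂ = -28.946° + -46.310° = -75.256°.
The forward bearing on arrival equals the back-azimuth from the destination plus 180°.
Back-azimuth from P₂ (17.91°, -75.26°) to P₁ (17.62°, -28.95°), with Δλ' = λ₁ − λ₂ = 46.31°: atan2( sin Δλ' cos φ₁ , cos φ₂ sin φ₁ − sin φ₂ cos φ₁ cos Δλ' ) = 82.93°.
Final bearing = (82.93° + 180°) mod 360° = 262.93°.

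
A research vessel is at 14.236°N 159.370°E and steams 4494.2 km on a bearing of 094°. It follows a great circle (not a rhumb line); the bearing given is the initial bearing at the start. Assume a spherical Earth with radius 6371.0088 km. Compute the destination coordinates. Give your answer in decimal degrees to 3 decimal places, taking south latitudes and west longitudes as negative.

latitude 8.244°, longitude -159.822°

Central angle δ = d/R = 0.705414 rad.
With φ₁ = 14.236° = 0.248465 rad and θ = 94° = 1.640609 rad:
sin φ₂ = sin φ₁ cos δ + cos φ₁ sin δ cos θ = (0.245916)(0.761343) + (0.969291)(0.648349)(-0.069756) = 0.143389
φ₂ = asin(0.143389) = 0.143885 rad = 8.244°.
Δλ = atan2( sin θ sin δ cos φ₁ , cos δ − sin φ₁ sin φ₂ ) = atan2(0.626908, 0.726081) = 0.712230 rad = 40.808°.
λ₂ = 159.370° + 40.808° = 200.178°, normalized to (−180°, 180°] → -159.822°.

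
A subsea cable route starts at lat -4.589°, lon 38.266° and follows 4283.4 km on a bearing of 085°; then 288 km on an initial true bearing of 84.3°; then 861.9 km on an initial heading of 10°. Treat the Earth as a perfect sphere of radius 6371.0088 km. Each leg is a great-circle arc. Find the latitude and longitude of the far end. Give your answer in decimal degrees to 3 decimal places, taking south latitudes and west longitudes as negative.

latitude 7.404°, longitude 80.546°

Apply the spherical direct solution leg by leg, carrying full precision between legs.
Leg 1: from (-4.589°, 38.266°), δ = 4283.4/6371.0088 = 0.672327 rad, θ = 85° → φ = -0.486°, λ = 76.616°.
Leg 2: from (-0.486°, 76.616°), δ = 288/6371.0088 = 0.045205 rad, θ = 84.3° → φ = -0.229°, λ = 79.193°.
Leg 3: from (-0.229°, 79.193°), δ = 861.9/6371.0088 = 0.135285 rad, θ = 10° → φ = 7.404°, λ = 80.546°.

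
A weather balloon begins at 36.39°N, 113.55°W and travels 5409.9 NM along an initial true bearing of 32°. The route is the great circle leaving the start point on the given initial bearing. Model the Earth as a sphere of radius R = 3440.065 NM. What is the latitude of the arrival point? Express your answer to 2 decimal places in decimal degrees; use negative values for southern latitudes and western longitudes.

latitude 42.97°

δ = 5409.9/3440.065 = 1.572616 rad (90.1042°).
Converting: φ₁ = 0.635125 rad, θ = 0.558505 rad.
Destination latitude: φ₂ = arcsin( sin φ₁ cos δ + cos φ₁ sin δ cos θ ) = arcsin(0.681596) = 42.97°.
Δλ = atan2( sin θ sin δ cos φ₁ , cos δ − sin φ₁ sin φ₂ ) = atan2(0.426583, -0.406195) = 2.331718 rad = 133.60°.
λ₂ = -113.55° + 133.60° = 20.05°.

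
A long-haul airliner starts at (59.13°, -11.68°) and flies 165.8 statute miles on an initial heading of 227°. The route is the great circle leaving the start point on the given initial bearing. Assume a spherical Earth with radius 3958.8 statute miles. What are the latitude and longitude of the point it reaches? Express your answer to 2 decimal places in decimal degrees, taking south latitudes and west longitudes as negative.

The arc subtends δ = 165.8/3958.8 = 0.041881 rad at the centre.
Start latitude φ₁ = 1.032013 rad; initial bearing θ = 3.961897 rad.
Destination latitude: φ₂ = arcsin( sin φ₁ cos δ + cos φ₁ sin δ cos θ ) = arcsin(0.842930) = 57.45°.
Then Δλ = atan2(-0.015711, 0.275608) = -0.056945 rad, from sin θ sin δ cos φ₁ over cos δ − sin φ₁ sin φ₂.
λ₂ = -11.68° + -3.26° = -14.94°.

latitude 57.45°, longitude -14.94°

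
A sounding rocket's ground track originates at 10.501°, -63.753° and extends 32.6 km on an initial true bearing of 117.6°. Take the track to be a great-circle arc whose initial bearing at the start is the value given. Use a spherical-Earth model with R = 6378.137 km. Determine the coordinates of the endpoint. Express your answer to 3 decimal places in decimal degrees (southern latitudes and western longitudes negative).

The arc subtends δ = 32.6/6378.137 = 0.005111 rad at the centre.
Converting: φ₁ = 0.183277 rad, θ = 2.052507 rad.
sin φ₂ = sin φ₁ cos δ + cos φ₁ sin δ cos θ = (0.182253)(0.999987) + (0.983252)(0.005111)(-0.463296) = 0.179922
φ₂ = asin(0.179922) = 0.180907 rad = 10.365°.
Then Δλ = atan2(0.004454, 0.967196) = 0.004605 rad, from sin θ sin δ cos φ₁ over cos δ − sin φ₁ sin φ₂.
λ₂ = λ₁ + Δλ = -63.489°.

latitude 10.365°, longitude -63.489°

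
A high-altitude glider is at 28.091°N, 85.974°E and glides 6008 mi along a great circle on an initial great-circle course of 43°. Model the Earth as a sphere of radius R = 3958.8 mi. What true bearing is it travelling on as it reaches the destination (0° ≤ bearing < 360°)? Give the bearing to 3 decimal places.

final bearing 125.925°

The arc subtends δ = 6008/3958.8 = 1.517632 rad at the centre.
Start latitude φ₁ = 0.490280 rad; initial bearing θ = 0.750492 rad.
Applying the spherical law of cosines for sides, sin φ₂ = sin φ₁ cos δ + cos φ₁ sin δ cos θ = 0.669311, so φ₂ = 42.014°.
Δλ = atan2( sin θ sin δ cos φ₁ , cos δ − sin φ₁ sin φ₂ ) = atan2(0.600809, -0.262021) = 1.982042 rad = 113.563°.
λ₂ = 85.974° + 113.563° = 199.537°, normalized to (−180°, 180°] → -160.463°.
The forward bearing on arrival equals the back-azimuth from the destination plus 180°.
Back-azimuth from P₂ (42.014°, -160.463°) to P₁ (28.091°, 85.974°), with Δλ' = λ₁ − λ₂ = 246.437°: atan2( sin Δλ' cos φ₁ , cos φ₂ sin φ₁ − sin φ₂ cos φ₁ cos Δλ' ) = 305.925°.
Final bearing = (305.925° + 180°) mod 360° = 125.925°.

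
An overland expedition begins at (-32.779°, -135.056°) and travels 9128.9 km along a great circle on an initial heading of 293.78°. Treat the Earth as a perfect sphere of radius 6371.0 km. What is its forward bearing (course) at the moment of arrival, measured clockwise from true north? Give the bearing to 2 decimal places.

Angular distance δ = d/R = 9128.9 / 6371 = 1.432883 rad.
Start latitude φ₁ = -0.572101 rad; initial bearing θ = 5.127428 rad.
Destination latitude: φ₂ = arcsin( sin φ₁ cos δ + cos φ₁ sin δ cos θ ) = arcsin(0.261370) = 15.151°.
Δλ = atan2( sin θ sin δ cos φ₁ , cos δ − sin φ₁ sin φ₂ ) = atan2(-0.762079, 0.278982) = -1.219869 rad = -69.893°.
λ₂ = -135.056° + -69.893° = -204.949°, normalized to (−180°, 180°] → 155.051°.
The forward bearing on arrival equals the back-azimuth from the destination plus 180°.
Back-azimuth from P₂ (15.15°, 155.05°) to P₁ (-32.78°, -135.06°), with Δλ' = λ₁ − λ₂ = -290.11°: atan2( sin Δλ' cos φ₁ , cos φ₂ sin φ₁ − sin φ₂ cos φ₁ cos Δλ' ) = 127.15°.
Final bearing = (127.15° + 180°) mod 360° = 307.15°.

final bearing 307.15°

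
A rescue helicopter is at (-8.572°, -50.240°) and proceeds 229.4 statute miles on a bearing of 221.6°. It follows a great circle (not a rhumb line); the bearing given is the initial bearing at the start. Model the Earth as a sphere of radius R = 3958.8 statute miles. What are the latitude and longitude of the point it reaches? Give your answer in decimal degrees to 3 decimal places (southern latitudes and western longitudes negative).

The arc subtends δ = 229.4/3958.8 = 0.057947 rad at the centre.
With φ₁ = -8.572° = -0.149610 rad and θ = 221.6° = 3.867650 rad:
Applying the spherical law of cosines for sides, sin φ₂ = sin φ₁ cos δ + cos φ₁ sin δ cos θ = -0.191626, so φ₂ = -11.048°.
Δλ = atan2( sin θ sin δ cos φ₁ , cos δ − sin φ₁ sin φ₂ ) = atan2(-0.038021, 0.969759) = -0.039187 rad = -2.245°.
λ₂ = -50.240° + -2.245° = -52.485°.

latitude -11.048°, longitude -52.485°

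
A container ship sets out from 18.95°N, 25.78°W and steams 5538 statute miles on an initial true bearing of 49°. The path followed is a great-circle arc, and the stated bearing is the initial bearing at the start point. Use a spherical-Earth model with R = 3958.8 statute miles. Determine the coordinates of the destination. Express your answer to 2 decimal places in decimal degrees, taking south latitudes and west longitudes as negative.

latitude 41.83°, longitude 67.92°

The arc subtends δ = 5538/3958.8 = 1.398909 rad at the centre.
With φ₁ = 18.95° = 0.330740 rad and θ = 49° = 0.855211 rad:
sin φ₂ = sin φ₁ cos δ + cos φ₁ sin δ cos θ = (0.324743)(0.171042) + (0.945802)(0.985264)(0.656059) = 0.666903
φ₂ = asin(0.666903) = 0.730045 rad = 41.83°.
For the longitude increment, Δλ = atan2( sin θ sin δ cos φ₁, cos δ − sin φ₁ sin φ₂ ) = atan2(0.703287, -0.045530) = 93.70°.
λ₂ = -25.78° + 93.70° = 67.92°.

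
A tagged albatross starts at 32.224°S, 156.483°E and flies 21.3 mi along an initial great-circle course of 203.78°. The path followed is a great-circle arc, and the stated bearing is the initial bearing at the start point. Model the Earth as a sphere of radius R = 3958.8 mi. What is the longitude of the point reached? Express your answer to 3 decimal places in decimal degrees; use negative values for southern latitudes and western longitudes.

longitude 156.336°

The arc subtends δ = 21.3/3958.8 = 0.005380 rad at the centre.
Start latitude φ₁ = -0.562415 rad; initial bearing θ = 3.556632 rad.
Applying the spherical law of cosines for sides, sin φ₂ = sin φ₁ cos δ + cos φ₁ sin δ cos θ = -0.537388, so φ₂ = -32.506°.
Δλ = atan2( sin θ sin δ cos φ₁ , cos δ − sin φ₁ sin φ₂ ) = atan2(-0.001835, 0.713434) = -0.002573 rad = -0.147°.
λ₂ = λ₁ + Δλ = 156.336°.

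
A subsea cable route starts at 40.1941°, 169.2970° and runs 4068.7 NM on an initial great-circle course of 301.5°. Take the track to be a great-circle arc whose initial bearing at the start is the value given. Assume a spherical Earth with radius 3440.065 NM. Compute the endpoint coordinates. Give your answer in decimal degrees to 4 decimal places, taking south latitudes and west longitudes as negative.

Angular distance δ = d/R = 4068.7 / 3440.065 = 1.182739 rad.
Start latitude φ₁ = 0.701519 rad; initial bearing θ = 5.262168 rad.
Destination latitude: φ₂ = arcsin( sin φ₁ cos δ + cos φ₁ sin δ cos θ ) = arcsin(0.613646) = 37.8536°.
For the longitude increment, Δλ = atan2( sin θ sin δ cos φ₁, cos δ − sin φ₁ sin φ₂ ) = atan2(-0.602873, -0.017644) = -91.6764°.
λ₂ = λ₁ + Δλ = 77.6206°.

latitude 37.8536°, longitude 77.6206°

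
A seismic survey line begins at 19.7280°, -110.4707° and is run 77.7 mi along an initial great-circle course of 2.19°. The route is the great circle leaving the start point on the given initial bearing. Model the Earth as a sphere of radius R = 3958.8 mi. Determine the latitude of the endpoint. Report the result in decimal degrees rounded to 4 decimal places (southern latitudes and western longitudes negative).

The arc subtends δ = 77.7/3958.8 = 0.019627 rad at the centre.
Start latitude φ₁ = 0.344319 rad; initial bearing θ = 0.038223 rad.
Applying the spherical law of cosines for sides, sin φ₂ = sin φ₁ cos δ + cos φ₁ sin δ cos θ = 0.355951, so φ₂ = 20.8517°.
Then Δλ = atan2(0.000706, 0.879654) = 0.000803 rad, from sin θ sin δ cos φ₁ over cos δ − sin φ₁ sin φ₂.
Hence λ₂ = -110.4707° + 0.0460° = -110.4247°.

latitude 20.8517°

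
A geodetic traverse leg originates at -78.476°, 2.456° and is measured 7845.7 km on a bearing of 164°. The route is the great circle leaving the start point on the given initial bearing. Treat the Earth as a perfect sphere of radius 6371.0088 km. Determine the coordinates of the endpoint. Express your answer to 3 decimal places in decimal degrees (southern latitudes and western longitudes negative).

latitude -30.480°, longitude 164.902°

Angular distance δ = d/R = 7845.7 / 6371.0088 = 1.231469 rad.
Converting: φ₁ = -1.369665 rad, θ = 2.862340 rad.
sin φ₂ = sin φ₁ cos δ + cos φ₁ sin δ cos θ = (-0.979841)(0.332853) + (0.199778)(0.942979)(-0.961262) = -0.507232
φ₂ = asin(-0.507232) = -0.531970 rad = -30.480°.
For the longitude increment, Δλ = atan2( sin θ sin δ cos φ₁, cos δ − sin φ₁ sin φ₂ ) = atan2(0.051926, -0.164154) = 162.446°.
λ₂ = 2.456° + 162.446° = 164.902°.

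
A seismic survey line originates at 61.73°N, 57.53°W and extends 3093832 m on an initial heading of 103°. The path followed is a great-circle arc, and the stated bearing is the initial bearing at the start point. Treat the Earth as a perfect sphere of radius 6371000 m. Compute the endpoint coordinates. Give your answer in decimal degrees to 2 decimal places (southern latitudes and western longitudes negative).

latitude 46.82°, longitude -15.88°

Angular distance δ = d/R = 3093832 / 6371000 = 0.485612 rad.
Converting: φ₁ = 1.077392 rad, θ = 1.797689 rad.
Applying the spherical law of cosines for sides, sin φ₂ = sin φ₁ cos δ + cos φ₁ sin δ cos θ = 0.729176, so φ₂ = 46.82°.
Then Δλ = atan2(0.215399, 0.242186) = 0.726925 rad, from sin θ sin δ cos φ₁ over cos δ − sin φ₁ sin φ₂.
λ₂ = λ₁ + Δλ = -15.88°.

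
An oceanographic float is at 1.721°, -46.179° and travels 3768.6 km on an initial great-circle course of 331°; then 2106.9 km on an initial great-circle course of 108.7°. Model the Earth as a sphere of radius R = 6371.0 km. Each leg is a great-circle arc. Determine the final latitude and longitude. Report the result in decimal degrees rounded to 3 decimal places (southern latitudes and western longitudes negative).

Apply the spherical direct solution leg by leg, carrying full precision between legs.
Leg 1: from (1.721°, -46.179°), δ = 3768.6/6371 = 0.591524 rad, θ = 331° → φ = 30.825°, λ = -64.529°.
Leg 2: from (30.825°, -64.529°), δ = 2106.9/6371 = 0.330702 rad, θ = 108.7° → φ = 23.282°, λ = -44.966°.

latitude 23.282°, longitude -44.966°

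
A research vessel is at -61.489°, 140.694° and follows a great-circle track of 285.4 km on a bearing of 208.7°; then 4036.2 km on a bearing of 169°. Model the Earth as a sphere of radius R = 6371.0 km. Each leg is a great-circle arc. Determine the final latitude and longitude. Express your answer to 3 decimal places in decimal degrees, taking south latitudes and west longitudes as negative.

latitude -78.508°, longitude -76.630°

Apply the spherical direct solution leg by leg, carrying full precision between legs.
Leg 1: from (-61.489°, 140.694°), δ = 285.4/6371 = 0.044797 rad, θ = 208.7° → φ = -63.714°, λ = 137.911°.
Leg 2: from (-63.714°, 137.911°), δ = 4036.2/6371 = 0.633527 rad, θ = 169° → φ = -78.508°, λ = -76.630°.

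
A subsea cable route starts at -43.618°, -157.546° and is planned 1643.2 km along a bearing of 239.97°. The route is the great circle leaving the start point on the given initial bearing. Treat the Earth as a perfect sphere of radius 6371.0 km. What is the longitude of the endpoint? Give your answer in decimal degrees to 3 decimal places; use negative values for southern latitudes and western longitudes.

The arc subtends δ = 1643.2/6371 = 0.257919 rad at the centre.
Converting: φ₁ = -0.761278 rad, θ = 4.188267 rad.
Applying the spherical law of cosines for sides, sin φ₂ = sin φ₁ cos δ + cos φ₁ sin δ cos θ = -0.759442, so φ₂ = -49.415°.
Then Δλ = atan2(-0.159870, 0.443024) = -0.346318 rad, from sin θ sin δ cos φ₁ over cos δ − sin φ₁ sin φ₂.
λ₂ = -157.546° + -19.843° = -177.389°.

longitude -177.389°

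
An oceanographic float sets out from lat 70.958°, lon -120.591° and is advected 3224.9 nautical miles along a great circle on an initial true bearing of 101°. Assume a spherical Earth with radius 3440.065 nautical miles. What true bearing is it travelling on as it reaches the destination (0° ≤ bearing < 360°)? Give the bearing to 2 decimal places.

final bearing 158.15°

δ = 3224.9/3440.065 = 0.937453 rad (53.7121°).
Converting: φ₁ = 1.238451 rad, θ = 1.762783 rad.
sin φ₂ = sin φ₁ cos δ + cos φ₁ sin δ cos θ = (0.945280)(0.591843) + (0.326261)(0.806053)(-0.190809) = 0.509277
φ₂ = asin(0.509277) = 0.534345 rad = 30.616°.
Then Δλ = atan2(0.258152, 0.110433) = 1.166570 rad, from sin θ sin δ cos φ₁ over cos δ − sin φ₁ sin φ₂.
λ₂ = λ₁ + Δλ = -53.751°.
The forward bearing on arrival equals the back-azimuth from the destination plus 180°.
Back-azimuth from P₂ (30.62°, -53.75°) to P₁ (70.96°, -120.59°), with Δλ' = λ₁ − λ₂ = -66.84°: atan2( sin Δλ' cos φ₁ , cos φ₂ sin φ₁ − sin φ₂ cos φ₁ cos Δλ' ) = 338.15°.
Final bearing = (338.15° + 180°) mod 360° = 158.15°.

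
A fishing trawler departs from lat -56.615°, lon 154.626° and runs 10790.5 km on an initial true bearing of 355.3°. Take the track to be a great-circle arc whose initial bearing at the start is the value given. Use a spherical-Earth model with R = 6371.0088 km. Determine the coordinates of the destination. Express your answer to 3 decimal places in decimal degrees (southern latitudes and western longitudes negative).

The arc subtends δ = 10790.5/6371.0088 = 1.693688 rad at the centre.
Converting: φ₁ = -0.988118 rad, θ = 6.201155 rad.
Applying the spherical law of cosines for sides, sin φ₂ = sin φ₁ cos δ + cos φ₁ sin δ cos θ = 0.646631, so φ₂ = 40.288°.
Δλ = atan2( sin θ sin δ cos φ₁ , cos δ − sin φ₁ sin φ₂ ) = atan2(-0.044748, 0.417349) = -0.106811 rad = -6.120°.
λ₂ = λ₁ + Δλ = 148.506°.

latitude 40.288°, longitude 148.506°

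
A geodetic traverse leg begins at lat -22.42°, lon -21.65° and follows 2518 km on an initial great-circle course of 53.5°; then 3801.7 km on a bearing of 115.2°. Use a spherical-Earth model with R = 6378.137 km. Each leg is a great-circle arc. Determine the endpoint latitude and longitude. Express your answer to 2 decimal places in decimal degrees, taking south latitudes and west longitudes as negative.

Apply the spherical direct solution leg by leg, carrying full precision between legs.
Leg 1: from (-22.42°, -21.65°), δ = 2518/6378.137 = 0.394786 rad, θ = 53.5° → φ = -8.08°, λ = -3.45°.
Leg 2: from (-8.08°, -3.45°), δ = 3801.7/6378.137 = 0.596052 rad, θ = 115.2° → φ = -20.67°, λ = 29.43°.

latitude -20.67°, longitude 29.43°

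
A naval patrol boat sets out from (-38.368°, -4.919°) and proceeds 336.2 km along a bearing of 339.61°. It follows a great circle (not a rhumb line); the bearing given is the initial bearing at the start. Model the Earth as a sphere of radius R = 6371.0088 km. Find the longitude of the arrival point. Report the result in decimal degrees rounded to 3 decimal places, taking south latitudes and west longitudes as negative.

Central angle δ = d/R = 0.052770 rad.
Start latitude φ₁ = -0.669648 rad; initial bearing θ = 5.927313 rad.
Applying the spherical law of cosines for sides, sin φ₂ = sin φ₁ cos δ + cos φ₁ sin δ cos θ = -0.581082, so φ₂ = -35.527°.
Then Δλ = atan2(-0.014408, 0.637924) = -0.022582 rad, from sin θ sin δ cos φ₁ over cos δ − sin φ₁ sin φ₂.
Hence λ₂ = -4.919° + -1.294° = -6.213°.

longitude -6.213°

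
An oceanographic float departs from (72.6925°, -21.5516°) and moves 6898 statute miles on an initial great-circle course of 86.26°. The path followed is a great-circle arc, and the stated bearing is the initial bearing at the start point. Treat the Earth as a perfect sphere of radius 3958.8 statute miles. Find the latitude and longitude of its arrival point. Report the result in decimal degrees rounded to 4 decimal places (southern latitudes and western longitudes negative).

latitude -8.2768°, longitude 74.9573°

δ = 6898/3958.8 = 1.742447 rad (99.8349°).
Start latitude φ₁ = 1.268723 rad; initial bearing θ = 1.505521 rad.
Applying the spherical law of cosines for sides, sin φ₂ = sin φ₁ cos δ + cos φ₁ sin δ cos θ = -0.143955, so φ₂ = -8.2768°.
For the longitude increment, Δλ = atan2( sin θ sin δ cos φ₁, cos δ − sin φ₁ sin φ₂ ) = atan2(0.292504, -0.033372) = 96.5089°.
λ₂ = λ₁ + Δλ = 74.9573°.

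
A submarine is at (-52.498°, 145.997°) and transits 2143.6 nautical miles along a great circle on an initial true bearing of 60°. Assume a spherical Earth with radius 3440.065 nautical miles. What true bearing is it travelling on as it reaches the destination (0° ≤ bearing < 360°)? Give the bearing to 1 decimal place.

final bearing 36.6°

Angular distance δ = d/R = 2143.6 / 3440.065 = 0.623128 rad.
With φ₁ = -52.498° = -0.916263 rad and θ = 60° = 1.047198 rad:
Destination latitude: φ₂ = arcsin( sin φ₁ cos δ + cos φ₁ sin δ cos θ ) = arcsin(-0.466593) = -27.813°.
Then Δλ = atan2(0.307678, 0.441894) = 0.608219 rad, from sin θ sin δ cos φ₁ over cos δ − sin φ₁ sin φ₂.
λ₂ = 145.997° + 34.848° = 180.845°, normalized to (−180°, 180°] → -179.155°.
The forward bearing on arrival equals the back-azimuth from the destination plus 180°.
Back-azimuth from P₂ (-27.8°, -179.2°) to P₁ (-52.5°, 146.0°), with Δλ' = λ₁ − λ₂ = 325.2°: atan2( sin Δλ' cos φ₁ , cos φ₂ sin φ₁ − sin φ₂ cos φ₁ cos Δλ' ) = 216.6°.
Final bearing = (216.6° + 180°) mod 360° = 36.6°.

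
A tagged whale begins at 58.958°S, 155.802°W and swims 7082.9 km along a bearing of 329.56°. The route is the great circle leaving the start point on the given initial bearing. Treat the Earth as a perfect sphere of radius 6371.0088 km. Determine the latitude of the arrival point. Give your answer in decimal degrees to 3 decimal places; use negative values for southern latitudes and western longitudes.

latitude 1.084°

Angular distance δ = d/R = 7082.9 / 6371.0088 = 1.111739 rad.
With φ₁ = -58.958° = -1.029011 rad and θ = 329.56° = 5.751907 rad:
Destination latitude: φ₂ = arcsin( sin φ₁ cos δ + cos φ₁ sin δ cos θ ) = arcsin(0.018913) = 1.084°.
Then Δλ = atan2(-0.234207, 0.459308) = -0.471547 rad, from sin θ sin δ cos φ₁ over cos δ − sin φ₁ sin φ₂.
λ₂ = -155.802° + -27.018° = -182.820°, normalized to (−180°, 180°] → 177.180°.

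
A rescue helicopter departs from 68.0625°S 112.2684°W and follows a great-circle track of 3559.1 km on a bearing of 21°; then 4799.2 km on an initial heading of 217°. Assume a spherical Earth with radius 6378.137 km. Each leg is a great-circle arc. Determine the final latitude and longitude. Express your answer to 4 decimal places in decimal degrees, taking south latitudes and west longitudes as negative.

Apply the spherical direct solution leg by leg, carrying full precision between legs.
Leg 1: from (-68.0625°, -112.2684°), δ = 3559.1/6378.137 = 0.558016 rad, θ = 21° → φ = -37.0278°, λ = -98.5182°.
Leg 2: from (-37.0278°, -98.5182°), δ = 4799.2/6378.137 = 0.752445 rad, θ = 217° → φ = -61.0879°, λ = -156.8084°.

latitude -61.0879°, longitude -156.8084°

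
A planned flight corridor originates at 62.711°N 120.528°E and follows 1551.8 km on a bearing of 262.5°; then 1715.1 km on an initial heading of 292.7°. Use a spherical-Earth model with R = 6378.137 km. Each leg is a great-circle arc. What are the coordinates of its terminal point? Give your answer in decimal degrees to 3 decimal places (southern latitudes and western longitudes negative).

latitude 60.687°, longitude 63.691°

Apply the spherical direct solution leg by leg, carrying full precision between legs.
Leg 1: from (62.711°, 120.528°), δ = 1551.8/6378.137 = 0.243300 rad, θ = 262.5° → φ = 58.007°, λ = 93.732°.
Leg 2: from (58.007°, 93.732°), δ = 1715.1/6378.137 = 0.268903 rad, θ = 292.7° → φ = 60.687°, λ = 63.691°.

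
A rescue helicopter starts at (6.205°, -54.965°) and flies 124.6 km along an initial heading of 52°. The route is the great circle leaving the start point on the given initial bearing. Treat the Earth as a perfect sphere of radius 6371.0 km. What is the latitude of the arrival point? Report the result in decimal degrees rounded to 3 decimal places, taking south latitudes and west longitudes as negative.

latitude 6.894°

δ = 124.6/6371 = 0.019557 rad (1.1206°).
With φ₁ = 6.205° = 0.108298 rad and θ = 52° = 0.907571 rad:
Applying the spherical law of cosines for sides, sin φ₂ = sin φ₁ cos δ + cos φ₁ sin δ cos θ = 0.120035, so φ₂ = 6.894°.
Δλ = atan2( sin θ sin δ cos φ₁ , cos δ − sin φ₁ sin φ₂ ) = atan2(0.015320, 0.986835) = 0.015523 rad = 0.889°.
Hence λ₂ = -54.965° + 0.889° = -54.076°.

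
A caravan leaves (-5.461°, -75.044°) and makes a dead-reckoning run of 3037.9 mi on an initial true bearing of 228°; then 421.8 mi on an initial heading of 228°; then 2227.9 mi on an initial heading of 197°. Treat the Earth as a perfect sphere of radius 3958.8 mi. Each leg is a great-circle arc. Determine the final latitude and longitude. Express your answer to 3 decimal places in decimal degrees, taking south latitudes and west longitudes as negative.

latitude -65.522°, longitude -140.272°

Apply the spherical direct solution leg by leg, carrying full precision between legs.
Leg 1: from (-5.461°, -75.044°), δ = 3037.9/3958.8 = 0.767379 rad, θ = 228° → φ = -32.068°, λ = -112.549°.
Leg 2: from (-32.068°, -112.549°), δ = 421.8/3958.8 = 0.106547 rad, θ = 228° → φ = -36.031°, λ = -118.157°.
Leg 3: from (-36.031°, -118.157°), δ = 2227.9/3958.8 = 0.562772 rad, θ = 197° → φ = -65.522°, λ = -140.272°.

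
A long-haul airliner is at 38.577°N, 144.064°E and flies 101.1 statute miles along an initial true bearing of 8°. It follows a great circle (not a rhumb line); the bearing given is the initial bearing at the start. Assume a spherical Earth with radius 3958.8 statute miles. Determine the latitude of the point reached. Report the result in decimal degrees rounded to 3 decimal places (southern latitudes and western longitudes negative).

latitude 40.026°

δ = 101.1/3958.8 = 0.025538 rad (1.4632°).
Start latitude φ₁ = 0.673296 rad; initial bearing θ = 0.139626 rad.
Applying the spherical law of cosines for sides, sin φ₂ = sin φ₁ cos δ + cos φ₁ sin δ cos θ = 0.643131, so φ₂ = 40.026°.
Then Δλ = atan2(0.002778, 0.598639) = 0.004641 rad, from sin θ sin δ cos φ₁ over cos δ − sin φ₁ sin φ₂.
Hence λ₂ = 144.064° + 0.266° = 144.330°.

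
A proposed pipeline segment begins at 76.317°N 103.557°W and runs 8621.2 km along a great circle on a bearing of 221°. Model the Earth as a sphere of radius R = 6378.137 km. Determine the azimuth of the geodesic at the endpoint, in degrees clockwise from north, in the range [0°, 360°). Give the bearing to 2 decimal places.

final bearing 188.93°

δ = 8621.2/6378.137 = 1.351680 rad (77.4456°).
With φ₁ = 76.317° = 1.331983 rad and θ = 221° = 3.857178 rad:
Applying the spherical law of cosines for sides, sin φ₂ = sin φ₁ cos δ + cos φ₁ sin δ cos θ = 0.036940, so φ₂ = 2.117°.
Δλ = atan2( sin θ sin δ cos φ₁ , cos δ − sin φ₁ sin φ₂ ) = atan2(-0.151480, 0.181475) = -0.695553 rad = -39.852°.
Hence λ₂ = -103.557° + -39.852° = -143.409°.
The forward bearing on arrival equals the back-azimuth from the destination plus 180°.
Back-azimuth from P₂ (2.12°, -143.41°) to P₁ (76.32°, -103.56°), with Δλ' = λ₁ − λ₂ = 39.85°: atan2( sin Δλ' cos φ₁ , cos φ₂ sin φ₁ − sin φ₂ cos φ₁ cos Δλ' ) = 8.93°.
Final bearing = (8.93° + 180°) mod 360° = 188.93°.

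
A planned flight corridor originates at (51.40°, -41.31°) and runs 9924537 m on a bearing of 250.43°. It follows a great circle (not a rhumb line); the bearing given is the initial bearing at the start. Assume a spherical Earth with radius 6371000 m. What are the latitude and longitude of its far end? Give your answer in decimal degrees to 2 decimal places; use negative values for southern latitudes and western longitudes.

latitude -11.47°, longitude -115.33°

Central angle δ = d/R = 1.557768 rad.
With φ₁ = 51.40° = 0.897099 rad and θ = 250.43° = 4.370828 rad:
sin φ₂ = sin φ₁ cos δ + cos φ₁ sin δ cos θ = (0.781520)(0.013028) + (0.623880)(0.999915)(-0.334958) = -0.198774
φ₂ = asin(-0.198774) = -0.200107 rad = -11.47°.
Δλ = atan2( sin θ sin δ cos φ₁ , cos δ − sin φ₁ sin φ₂ ) = atan2(-0.587790, 0.168374) = -1.291814 rad = -74.02°.
Hence λ₂ = -41.31° + -74.02° = -115.33°.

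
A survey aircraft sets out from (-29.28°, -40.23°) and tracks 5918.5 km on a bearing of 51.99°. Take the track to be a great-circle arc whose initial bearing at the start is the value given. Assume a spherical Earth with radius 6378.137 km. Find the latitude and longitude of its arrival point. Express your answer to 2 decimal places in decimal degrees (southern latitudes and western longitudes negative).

latitude 7.86°, longitude -0.69°

The arc subtends δ = 5918.5/6378.137 = 0.927936 rad at the centre.
With φ₁ = -29.28° = -0.511032 rad and θ = 51.99° = 0.907397 rad:
Destination latitude: φ₂ = arcsin( sin φ₁ cos δ + cos φ₁ sin δ cos θ ) = arcsin(0.136710) = 7.86°.
For the longitude increment, Δλ = atan2( sin θ sin δ cos φ₁, cos δ − sin φ₁ sin φ₂ ) = atan2(0.550057, 0.666349) = 39.54°.
Hence λ₂ = -40.23° + 39.54° = -0.69°.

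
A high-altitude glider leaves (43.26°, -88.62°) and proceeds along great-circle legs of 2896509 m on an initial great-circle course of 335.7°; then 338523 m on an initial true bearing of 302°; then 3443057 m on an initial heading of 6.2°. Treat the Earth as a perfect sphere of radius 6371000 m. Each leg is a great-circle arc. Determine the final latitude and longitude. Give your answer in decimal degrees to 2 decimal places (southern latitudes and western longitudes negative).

latitude 81.94°, longitude 36.10°

Apply the spherical direct solution leg by leg, carrying full precision between legs.
Leg 1: from (43.26°, -88.62°), δ = 2896509/6371000 = 0.454640 rad, θ = 335.7° → φ = 65.12°, λ = -114.05°.
Leg 2: from (65.12°, -114.05°), δ = 338523/6371000 = 0.053135 rad, θ = 302° → φ = 66.60°, λ = -120.57°.
Leg 3: from (66.60°, -120.57°), δ = 3443057/6371000 = 0.540426 rad, θ = 6.2° → φ = 81.94°, λ = 36.10°.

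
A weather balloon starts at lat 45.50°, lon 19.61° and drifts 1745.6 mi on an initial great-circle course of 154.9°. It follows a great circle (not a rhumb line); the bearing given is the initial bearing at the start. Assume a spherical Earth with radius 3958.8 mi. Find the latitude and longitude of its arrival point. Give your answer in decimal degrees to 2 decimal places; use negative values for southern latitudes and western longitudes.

δ = 1745.6/3958.8 = 0.440942 rad (25.2641°).
With φ₁ = 45.50° = 0.794125 rad and θ = 154.9° = 2.703515 rad:
Destination latitude: φ₂ = arcsin( sin φ₁ cos δ + cos φ₁ sin δ cos θ ) = arcsin(0.374135) = 21.97°.
For the longitude increment, Δλ = atan2( sin θ sin δ cos φ₁, cos δ − sin φ₁ sin φ₂ ) = atan2(0.126896, 0.637499) = 11.26°.
λ₂ = λ₁ + Δλ = 30.87°.

latitude 21.97°, longitude 30.87°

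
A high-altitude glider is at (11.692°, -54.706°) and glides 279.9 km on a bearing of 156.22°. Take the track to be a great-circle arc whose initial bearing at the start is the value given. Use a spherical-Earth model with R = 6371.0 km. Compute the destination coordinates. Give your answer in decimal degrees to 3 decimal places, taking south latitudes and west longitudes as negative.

latitude 9.387°, longitude -53.677°

δ = 279.9/6371 = 0.043933 rad (2.5172°).
With φ₁ = 11.692° = 0.204064 rad and θ = 156.22° = 2.726553 rad:
Destination latitude: φ₂ = arcsin( sin φ₁ cos δ + cos φ₁ sin δ cos θ ) = arcsin(0.163098) = 9.387°.
For the longitude increment, Δλ = atan2( sin θ sin δ cos φ₁, cos δ − sin φ₁ sin φ₂ ) = atan2(0.017342, 0.965983) = 1.029°.
λ₂ = λ₁ + Δλ = -53.677°.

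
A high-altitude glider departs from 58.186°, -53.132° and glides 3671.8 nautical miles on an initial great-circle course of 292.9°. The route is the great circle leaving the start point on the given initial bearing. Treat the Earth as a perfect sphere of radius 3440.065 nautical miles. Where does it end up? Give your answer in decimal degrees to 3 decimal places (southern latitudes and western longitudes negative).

latitude 36.131°, longitude -145.638°

δ = 3671.8/3440.065 = 1.067364 rad (61.1554°).
Converting: φ₁ = 1.015537 rad, θ = 5.112069 rad.
Applying the spherical law of cosines for sides, sin φ₂ = sin φ₁ cos δ + cos φ₁ sin δ cos θ = 0.589638, so φ₂ = 36.131°.
Then Δλ = atan2(-0.425366, -0.018618) = -1.614537 rad, from sin θ sin δ cos φ₁ over cos δ − sin φ₁ sin φ₂.
λ₂ = -53.132° + -92.506° = -145.638°.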